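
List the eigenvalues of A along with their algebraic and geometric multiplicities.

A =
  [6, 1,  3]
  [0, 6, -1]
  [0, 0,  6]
λ = 6: alg = 3, geom = 1

Step 1 — factor the characteristic polynomial to read off the algebraic multiplicities:
  χ_A(x) = (x - 6)^3

Step 2 — compute geometric multiplicities via the rank-nullity identity g(λ) = n − rank(A − λI):
  rank(A − (6)·I) = 2, so dim ker(A − (6)·I) = n − 2 = 1

Summary:
  λ = 6: algebraic multiplicity = 3, geometric multiplicity = 1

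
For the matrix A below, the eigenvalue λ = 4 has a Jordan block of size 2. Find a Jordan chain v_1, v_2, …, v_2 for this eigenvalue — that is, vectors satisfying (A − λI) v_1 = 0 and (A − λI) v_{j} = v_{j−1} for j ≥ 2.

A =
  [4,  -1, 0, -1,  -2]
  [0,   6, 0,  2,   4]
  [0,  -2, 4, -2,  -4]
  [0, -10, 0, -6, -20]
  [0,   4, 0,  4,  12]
A Jordan chain for λ = 4 of length 2:
v_1 = (-1, 2, -2, -10, 4)ᵀ
v_2 = (0, 1, 0, 0, 0)ᵀ

Let N = A − (4)·I. We want v_2 with N^2 v_2 = 0 but N^1 v_2 ≠ 0; then v_{j-1} := N · v_j for j = 2, …, 2.

Pick v_2 = (0, 1, 0, 0, 0)ᵀ.
Then v_1 = N · v_2 = (-1, 2, -2, -10, 4)ᵀ.

Sanity check: (A − (4)·I) v_1 = (0, 0, 0, 0, 0)ᵀ = 0. ✓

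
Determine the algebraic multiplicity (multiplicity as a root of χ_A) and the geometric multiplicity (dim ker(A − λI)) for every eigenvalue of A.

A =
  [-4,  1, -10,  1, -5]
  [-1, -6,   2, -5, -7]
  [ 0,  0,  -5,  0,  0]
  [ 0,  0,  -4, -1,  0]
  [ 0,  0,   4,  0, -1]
λ = -5: alg = 3, geom = 2; λ = -1: alg = 2, geom = 2

Step 1 — factor the characteristic polynomial to read off the algebraic multiplicities:
  χ_A(x) = (x + 1)^2*(x + 5)^3

Step 2 — compute geometric multiplicities via the rank-nullity identity g(λ) = n − rank(A − λI):
  rank(A − (-5)·I) = 3, so dim ker(A − (-5)·I) = n − 3 = 2
  rank(A − (-1)·I) = 3, so dim ker(A − (-1)·I) = n − 3 = 2

Summary:
  λ = -5: algebraic multiplicity = 3, geometric multiplicity = 2
  λ = -1: algebraic multiplicity = 2, geometric multiplicity = 2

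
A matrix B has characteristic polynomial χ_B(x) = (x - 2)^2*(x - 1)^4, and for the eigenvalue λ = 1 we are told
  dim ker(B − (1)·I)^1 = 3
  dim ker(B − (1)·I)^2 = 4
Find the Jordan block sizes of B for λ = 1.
Block sizes for λ = 1: [2, 1, 1]

From the dimensions of kernels of powers, the number of Jordan blocks of size at least j is d_j − d_{j−1} where d_j = dim ker(N^j) (with d_0 = 0). Computing the differences gives [3, 1].
The number of blocks of size exactly k is (#blocks of size ≥ k) − (#blocks of size ≥ k + 1), so the partition is: 2 block(s) of size 1, 1 block(s) of size 2.
In nonincreasing order the block sizes are [2, 1, 1].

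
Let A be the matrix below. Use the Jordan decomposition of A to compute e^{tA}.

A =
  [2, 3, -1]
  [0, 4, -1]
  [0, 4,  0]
e^{tA} =
  [exp(2*t), t^2*exp(2*t) + 3*t*exp(2*t), -t^2*exp(2*t)/2 - t*exp(2*t)]
  [0, 2*t*exp(2*t) + exp(2*t), -t*exp(2*t)]
  [0, 4*t*exp(2*t), -2*t*exp(2*t) + exp(2*t)]

Strategy: write A = P · J · P⁻¹ where J is a Jordan canonical form, so e^{tA} = P · e^{tJ} · P⁻¹, and e^{tJ} can be computed block-by-block.

A has Jordan form
J =
  [2, 1, 0]
  [0, 2, 1]
  [0, 0, 2]
(up to reordering of blocks).

Per-block formulas:
  For a 3×3 Jordan block J_3(2): exp(t · J_3(2)) = e^(2t)·(I + t·N + (t^2/2)·N^2), where N is the 3×3 nilpotent shift.

After assembling e^{tJ} and conjugating by P, we get:

e^{tA} =
  [exp(2*t), t^2*exp(2*t) + 3*t*exp(2*t), -t^2*exp(2*t)/2 - t*exp(2*t)]
  [0, 2*t*exp(2*t) + exp(2*t), -t*exp(2*t)]
  [0, 4*t*exp(2*t), -2*t*exp(2*t) + exp(2*t)]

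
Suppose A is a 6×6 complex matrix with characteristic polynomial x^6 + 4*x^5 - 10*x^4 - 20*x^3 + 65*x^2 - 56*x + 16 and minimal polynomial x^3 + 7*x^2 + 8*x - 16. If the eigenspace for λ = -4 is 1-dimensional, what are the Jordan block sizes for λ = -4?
Block sizes for λ = -4: [2]

Step 1 — from the characteristic polynomial, algebraic multiplicity of λ = -4 is 2. From dim ker(A − (-4)·I) = 1, there are exactly 1 Jordan blocks for λ = -4.
Step 2 — from the minimal polynomial, the factor (x + 4)^2 tells us the largest block for λ = -4 has size 2.
Step 3 — with total size 2, 1 blocks, and largest block 2, the block sizes (in nonincreasing order) are [2].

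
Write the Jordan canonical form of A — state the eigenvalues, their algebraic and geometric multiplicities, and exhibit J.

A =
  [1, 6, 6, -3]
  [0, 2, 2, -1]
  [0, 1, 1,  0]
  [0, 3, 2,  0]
J_3(1) ⊕ J_1(1)

The characteristic polynomial is
  det(x·I − A) = x^4 - 4*x^3 + 6*x^2 - 4*x + 1 = (x - 1)^4

Eigenvalues and multiplicities (the geometric multiplicity of λ is n − rank(A − λI), which equals the number of Jordan blocks for λ):
  λ = 1: algebraic multiplicity = 4, geometric multiplicity = 2

Determining the block sizes for each eigenvalue:
  λ = 1: with am = 4 and gm = 2, the partition is not yet determined (e.g. several partitions of 4 into 2 parts exist). Let N = A − (1)·I. Computing rank(N^1) = 2, rank(N^2) = 1, rank(N^3) = 0; the number of blocks of size ≥ j is rank(N^{j−1}) − rank(N^j), giving [2, 1, 1]. So we have 1 block(s) of size 3, 1 block(s) of size 1 → block sizes [3, 1]

Assembling the blocks gives a Jordan form
J =
  [1, 1, 0, 0]
  [0, 1, 1, 0]
  [0, 0, 1, 0]
  [0, 0, 0, 1]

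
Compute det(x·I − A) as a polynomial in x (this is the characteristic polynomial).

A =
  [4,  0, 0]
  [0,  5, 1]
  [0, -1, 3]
x^3 - 12*x^2 + 48*x - 64

Expanding det(x·I − A) (e.g. by cofactor expansion or by noting that A is similar to its Jordan form J, which has the same characteristic polynomial as A) gives
  χ_A(x) = x^3 - 12*x^2 + 48*x - 64
which factors as (x - 4)^3. The eigenvalues (with algebraic multiplicities) are λ = 4 with multiplicity 3.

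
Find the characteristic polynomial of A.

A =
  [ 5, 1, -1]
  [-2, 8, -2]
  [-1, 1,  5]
x^3 - 18*x^2 + 108*x - 216

Expanding det(x·I − A) (e.g. by cofactor expansion or by noting that A is similar to its Jordan form J, which has the same characteristic polynomial as A) gives
  χ_A(x) = x^3 - 18*x^2 + 108*x - 216
which factors as (x - 6)^3. The eigenvalues (with algebraic multiplicities) are λ = 6 with multiplicity 3.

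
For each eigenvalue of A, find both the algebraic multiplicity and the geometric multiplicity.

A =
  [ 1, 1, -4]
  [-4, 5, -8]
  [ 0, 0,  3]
λ = 3: alg = 3, geom = 2

Step 1 — factor the characteristic polynomial to read off the algebraic multiplicities:
  χ_A(x) = (x - 3)^3

Step 2 — compute geometric multiplicities via the rank-nullity identity g(λ) = n − rank(A − λI):
  rank(A − (3)·I) = 1, so dim ker(A − (3)·I) = n − 1 = 2

Summary:
  λ = 3: algebraic multiplicity = 3, geometric multiplicity = 2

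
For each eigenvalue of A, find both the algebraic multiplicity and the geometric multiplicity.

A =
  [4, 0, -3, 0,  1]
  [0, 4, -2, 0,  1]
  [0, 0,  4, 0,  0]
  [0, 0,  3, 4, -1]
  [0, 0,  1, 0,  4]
λ = 4: alg = 5, geom = 3

Step 1 — factor the characteristic polynomial to read off the algebraic multiplicities:
  χ_A(x) = (x - 4)^5

Step 2 — compute geometric multiplicities via the rank-nullity identity g(λ) = n − rank(A − λI):
  rank(A − (4)·I) = 2, so dim ker(A − (4)·I) = n − 2 = 3

Summary:
  λ = 4: algebraic multiplicity = 5, geometric multiplicity = 3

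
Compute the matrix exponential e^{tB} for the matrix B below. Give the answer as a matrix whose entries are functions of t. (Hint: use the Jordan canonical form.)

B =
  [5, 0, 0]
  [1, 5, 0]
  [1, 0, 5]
e^{tB} =
  [exp(5*t), 0, 0]
  [t*exp(5*t), exp(5*t), 0]
  [t*exp(5*t), 0, exp(5*t)]

Strategy: write B = P · J · P⁻¹ where J is a Jordan canonical form, so e^{tB} = P · e^{tJ} · P⁻¹, and e^{tJ} can be computed block-by-block.

B has Jordan form
J =
  [5, 1, 0]
  [0, 5, 0]
  [0, 0, 5]
(up to reordering of blocks).

Per-block formulas:
  For a 2×2 Jordan block J_2(5): exp(t · J_2(5)) = e^(5t)·(I + t·N), where N is the 2×2 nilpotent shift.
  For a 1×1 block at λ = 5: exp(t · [5]) = [e^(5t)].

After assembling e^{tJ} and conjugating by P, we get:

e^{tB} =
  [exp(5*t), 0, 0]
  [t*exp(5*t), exp(5*t), 0]
  [t*exp(5*t), 0, exp(5*t)]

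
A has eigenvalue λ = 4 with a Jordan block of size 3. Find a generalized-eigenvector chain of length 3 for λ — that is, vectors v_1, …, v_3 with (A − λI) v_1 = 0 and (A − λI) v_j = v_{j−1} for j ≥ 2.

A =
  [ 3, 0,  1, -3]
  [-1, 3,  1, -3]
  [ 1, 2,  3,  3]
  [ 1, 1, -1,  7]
A Jordan chain for λ = 4 of length 3:
v_1 = (-1, 0, -1, 0)ᵀ
v_2 = (-1, -1, 1, 1)ᵀ
v_3 = (1, 0, 0, 0)ᵀ

Let N = A − (4)·I. We want v_3 with N^3 v_3 = 0 but N^2 v_3 ≠ 0; then v_{j-1} := N · v_j for j = 3, …, 2.

Pick v_3 = (1, 0, 0, 0)ᵀ.
Then v_2 = N · v_3 = (-1, -1, 1, 1)ᵀ.
Then v_1 = N · v_2 = (-1, 0, -1, 0)ᵀ.

Sanity check: (A − (4)·I) v_1 = (0, 0, 0, 0)ᵀ = 0. ✓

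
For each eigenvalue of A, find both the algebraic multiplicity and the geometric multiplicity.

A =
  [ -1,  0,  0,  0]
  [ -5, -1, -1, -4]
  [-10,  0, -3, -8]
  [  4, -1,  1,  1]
λ = -1: alg = 4, geom = 2

Step 1 — factor the characteristic polynomial to read off the algebraic multiplicities:
  χ_A(x) = (x + 1)^4

Step 2 — compute geometric multiplicities via the rank-nullity identity g(λ) = n − rank(A − λI):
  rank(A − (-1)·I) = 2, so dim ker(A − (-1)·I) = n − 2 = 2

Summary:
  λ = -1: algebraic multiplicity = 4, geometric multiplicity = 2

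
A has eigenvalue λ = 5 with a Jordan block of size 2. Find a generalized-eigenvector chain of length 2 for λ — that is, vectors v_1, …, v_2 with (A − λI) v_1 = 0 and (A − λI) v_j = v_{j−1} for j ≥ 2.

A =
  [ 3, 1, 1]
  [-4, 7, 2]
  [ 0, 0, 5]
A Jordan chain for λ = 5 of length 2:
v_1 = (-2, -4, 0)ᵀ
v_2 = (1, 0, 0)ᵀ

Let N = A − (5)·I. We want v_2 with N^2 v_2 = 0 but N^1 v_2 ≠ 0; then v_{j-1} := N · v_j for j = 2, …, 2.

Pick v_2 = (1, 0, 0)ᵀ.
Then v_1 = N · v_2 = (-2, -4, 0)ᵀ.

Sanity check: (A − (5)·I) v_1 = (0, 0, 0)ᵀ = 0. ✓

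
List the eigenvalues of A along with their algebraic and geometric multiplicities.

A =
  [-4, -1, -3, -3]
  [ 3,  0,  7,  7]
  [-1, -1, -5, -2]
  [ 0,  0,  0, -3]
λ = -3: alg = 4, geom = 2

Step 1 — factor the characteristic polynomial to read off the algebraic multiplicities:
  χ_A(x) = (x + 3)^4

Step 2 — compute geometric multiplicities via the rank-nullity identity g(λ) = n − rank(A − λI):
  rank(A − (-3)·I) = 2, so dim ker(A − (-3)·I) = n − 2 = 2

Summary:
  λ = -3: algebraic multiplicity = 4, geometric multiplicity = 2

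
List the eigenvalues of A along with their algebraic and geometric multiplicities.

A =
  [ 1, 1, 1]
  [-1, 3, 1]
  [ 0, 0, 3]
λ = 2: alg = 2, geom = 1; λ = 3: alg = 1, geom = 1

Step 1 — factor the characteristic polynomial to read off the algebraic multiplicities:
  χ_A(x) = (x - 3)*(x - 2)^2

Step 2 — compute geometric multiplicities via the rank-nullity identity g(λ) = n − rank(A − λI):
  rank(A − (2)·I) = 2, so dim ker(A − (2)·I) = n − 2 = 1
  rank(A − (3)·I) = 2, so dim ker(A − (3)·I) = n − 2 = 1

Summary:
  λ = 2: algebraic multiplicity = 2, geometric multiplicity = 1
  λ = 3: algebraic multiplicity = 1, geometric multiplicity = 1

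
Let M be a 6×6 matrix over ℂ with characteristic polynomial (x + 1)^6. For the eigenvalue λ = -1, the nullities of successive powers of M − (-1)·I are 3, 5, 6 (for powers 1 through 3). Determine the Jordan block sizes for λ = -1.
Block sizes for λ = -1: [3, 2, 1]

From the dimensions of kernels of powers, the number of Jordan blocks of size at least j is d_j − d_{j−1} where d_j = dim ker(N^j) (with d_0 = 0). Computing the differences gives [3, 2, 1].
The number of blocks of size exactly k is (#blocks of size ≥ k) − (#blocks of size ≥ k + 1), so the partition is: 1 block(s) of size 1, 1 block(s) of size 2, 1 block(s) of size 3.
In nonincreasing order the block sizes are [3, 2, 1].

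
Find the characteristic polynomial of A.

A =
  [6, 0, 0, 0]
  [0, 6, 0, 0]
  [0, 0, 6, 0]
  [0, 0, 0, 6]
x^4 - 24*x^3 + 216*x^2 - 864*x + 1296

Expanding det(x·I − A) (e.g. by cofactor expansion or by noting that A is similar to its Jordan form J, which has the same characteristic polynomial as A) gives
  χ_A(x) = x^4 - 24*x^3 + 216*x^2 - 864*x + 1296
which factors as (x - 6)^4. The eigenvalues (with algebraic multiplicities) are λ = 6 with multiplicity 4.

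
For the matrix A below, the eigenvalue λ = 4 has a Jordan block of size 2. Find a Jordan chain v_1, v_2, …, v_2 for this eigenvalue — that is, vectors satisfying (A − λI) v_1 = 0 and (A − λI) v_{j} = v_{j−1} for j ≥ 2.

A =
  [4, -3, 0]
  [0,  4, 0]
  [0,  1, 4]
A Jordan chain for λ = 4 of length 2:
v_1 = (-3, 0, 1)ᵀ
v_2 = (0, 1, 0)ᵀ

Let N = A − (4)·I. We want v_2 with N^2 v_2 = 0 but N^1 v_2 ≠ 0; then v_{j-1} := N · v_j for j = 2, …, 2.

Pick v_2 = (0, 1, 0)ᵀ.
Then v_1 = N · v_2 = (-3, 0, 1)ᵀ.

Sanity check: (A − (4)·I) v_1 = (0, 0, 0)ᵀ = 0. ✓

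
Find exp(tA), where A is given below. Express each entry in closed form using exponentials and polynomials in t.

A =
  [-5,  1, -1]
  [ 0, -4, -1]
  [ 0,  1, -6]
e^{tA} =
  [exp(-5*t), t*exp(-5*t), -t*exp(-5*t)]
  [0, t*exp(-5*t) + exp(-5*t), -t*exp(-5*t)]
  [0, t*exp(-5*t), -t*exp(-5*t) + exp(-5*t)]

Strategy: write A = P · J · P⁻¹ where J is a Jordan canonical form, so e^{tA} = P · e^{tJ} · P⁻¹, and e^{tJ} can be computed block-by-block.

A has Jordan form
J =
  [-5,  1,  0]
  [ 0, -5,  0]
  [ 0,  0, -5]
(up to reordering of blocks).

Per-block formulas:
  For a 2×2 Jordan block J_2(-5): exp(t · J_2(-5)) = e^(-5t)·(I + t·N), where N is the 2×2 nilpotent shift.
  For a 1×1 block at λ = -5: exp(t · [-5]) = [e^(-5t)].

After assembling e^{tJ} and conjugating by P, we get:

e^{tA} =
  [exp(-5*t), t*exp(-5*t), -t*exp(-5*t)]
  [0, t*exp(-5*t) + exp(-5*t), -t*exp(-5*t)]
  [0, t*exp(-5*t), -t*exp(-5*t) + exp(-5*t)]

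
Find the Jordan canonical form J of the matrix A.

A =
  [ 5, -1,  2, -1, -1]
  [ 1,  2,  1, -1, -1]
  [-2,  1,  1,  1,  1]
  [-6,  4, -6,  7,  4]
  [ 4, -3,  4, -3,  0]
J_3(3) ⊕ J_1(3) ⊕ J_1(3)

The characteristic polynomial is
  det(x·I − A) = x^5 - 15*x^4 + 90*x^3 - 270*x^2 + 405*x - 243 = (x - 3)^5

Eigenvalues and multiplicities (the geometric multiplicity of λ is n − rank(A − λI), which equals the number of Jordan blocks for λ):
  λ = 3: algebraic multiplicity = 5, geometric multiplicity = 3

Determining the block sizes for each eigenvalue:
  λ = 3: with am = 5 and gm = 3, the partition is not yet determined (e.g. several partitions of 5 into 3 parts exist). Let N = A − (3)·I. Computing rank(N^1) = 2, rank(N^2) = 1, rank(N^3) = 0; the number of blocks of size ≥ j is rank(N^{j−1}) − rank(N^j), giving [3, 1, 1]. So we have 1 block(s) of size 3, 2 block(s) of size 1 → block sizes [3, 1, 1]

Assembling the blocks gives a Jordan form
J =
  [3, 1, 0, 0, 0]
  [0, 3, 1, 0, 0]
  [0, 0, 3, 0, 0]
  [0, 0, 0, 3, 0]
  [0, 0, 0, 0, 3]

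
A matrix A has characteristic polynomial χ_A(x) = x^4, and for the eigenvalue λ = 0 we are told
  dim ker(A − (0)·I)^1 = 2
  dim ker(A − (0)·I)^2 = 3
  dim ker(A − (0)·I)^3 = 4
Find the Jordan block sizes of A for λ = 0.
Block sizes for λ = 0: [3, 1]

From the dimensions of kernels of powers, the number of Jordan blocks of size at least j is d_j − d_{j−1} where d_j = dim ker(N^j) (with d_0 = 0). Computing the differences gives [2, 1, 1].
The number of blocks of size exactly k is (#blocks of size ≥ k) − (#blocks of size ≥ k + 1), so the partition is: 1 block(s) of size 1, 1 block(s) of size 3.
In nonincreasing order the block sizes are [3, 1].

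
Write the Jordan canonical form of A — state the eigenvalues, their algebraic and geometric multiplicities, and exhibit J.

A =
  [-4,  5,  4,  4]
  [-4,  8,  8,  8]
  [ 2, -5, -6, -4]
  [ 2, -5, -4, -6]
J_2(-2) ⊕ J_1(-2) ⊕ J_1(-2)

The characteristic polynomial is
  det(x·I − A) = x^4 + 8*x^3 + 24*x^2 + 32*x + 16 = (x + 2)^4

Eigenvalues and multiplicities (the geometric multiplicity of λ is n − rank(A − λI), which equals the number of Jordan blocks for λ):
  λ = -2: algebraic multiplicity = 4, geometric multiplicity = 3

Determining the block sizes for each eigenvalue:
  λ = -2: 3 blocks summing to 4 forces exactly one block of size 2 and the rest size 1 → block sizes [2, 1, 1]

Assembling the blocks gives a Jordan form
J =
  [-2,  1,  0,  0]
  [ 0, -2,  0,  0]
  [ 0,  0, -2,  0]
  [ 0,  0,  0, -2]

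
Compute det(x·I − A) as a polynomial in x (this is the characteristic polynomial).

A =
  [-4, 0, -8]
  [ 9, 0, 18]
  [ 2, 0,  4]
x^3

Expanding det(x·I − A) (e.g. by cofactor expansion or by noting that A is similar to its Jordan form J, which has the same characteristic polynomial as A) gives
  χ_A(x) = x^3
which factors as x^3. The eigenvalues (with algebraic multiplicities) are λ = 0 with multiplicity 3.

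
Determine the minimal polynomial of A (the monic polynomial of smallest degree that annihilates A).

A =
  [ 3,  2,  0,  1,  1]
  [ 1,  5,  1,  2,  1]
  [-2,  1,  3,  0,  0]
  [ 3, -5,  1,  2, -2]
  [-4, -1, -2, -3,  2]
x^3 - 9*x^2 + 27*x - 27

The characteristic polynomial is χ_A(x) = (x - 3)^5, so the eigenvalues are known. The minimal polynomial is
  m_A(x) = Π_λ (x − λ)^{k_λ}
where k_λ is the size of the *largest* Jordan block for λ (equivalently, the smallest k with (A − λI)^k v = 0 for every generalised eigenvector v of λ).

  λ = 3: largest Jordan block has size 3, contributing (x − 3)^3

So m_A(x) = (x - 3)^3 = x^3 - 9*x^2 + 27*x - 27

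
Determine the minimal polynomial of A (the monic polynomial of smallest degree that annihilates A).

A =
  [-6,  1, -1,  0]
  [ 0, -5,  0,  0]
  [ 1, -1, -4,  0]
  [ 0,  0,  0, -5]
x^2 + 10*x + 25

The characteristic polynomial is χ_A(x) = (x + 5)^4, so the eigenvalues are known. The minimal polynomial is
  m_A(x) = Π_λ (x − λ)^{k_λ}
where k_λ is the size of the *largest* Jordan block for λ (equivalently, the smallest k with (A − λI)^k v = 0 for every generalised eigenvector v of λ).

  λ = -5: largest Jordan block has size 2, contributing (x + 5)^2

So m_A(x) = (x + 5)^2 = x^2 + 10*x + 25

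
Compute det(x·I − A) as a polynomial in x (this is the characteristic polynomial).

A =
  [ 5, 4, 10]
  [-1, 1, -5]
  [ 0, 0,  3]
x^3 - 9*x^2 + 27*x - 27

Expanding det(x·I − A) (e.g. by cofactor expansion or by noting that A is similar to its Jordan form J, which has the same characteristic polynomial as A) gives
  χ_A(x) = x^3 - 9*x^2 + 27*x - 27
which factors as (x - 3)^3. The eigenvalues (with algebraic multiplicities) are λ = 3 with multiplicity 3.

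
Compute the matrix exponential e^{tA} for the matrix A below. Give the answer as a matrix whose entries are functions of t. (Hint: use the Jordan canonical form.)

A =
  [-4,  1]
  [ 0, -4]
e^{tA} =
  [exp(-4*t), t*exp(-4*t)]
  [0, exp(-4*t)]

Strategy: write A = P · J · P⁻¹ where J is a Jordan canonical form, so e^{tA} = P · e^{tJ} · P⁻¹, and e^{tJ} can be computed block-by-block.

A has Jordan form
J =
  [-4,  1]
  [ 0, -4]
(up to reordering of blocks).

Per-block formulas:
  For a 2×2 Jordan block J_2(-4): exp(t · J_2(-4)) = e^(-4t)·(I + t·N), where N is the 2×2 nilpotent shift.

After assembling e^{tJ} and conjugating by P, we get:

e^{tA} =
  [exp(-4*t), t*exp(-4*t)]
  [0, exp(-4*t)]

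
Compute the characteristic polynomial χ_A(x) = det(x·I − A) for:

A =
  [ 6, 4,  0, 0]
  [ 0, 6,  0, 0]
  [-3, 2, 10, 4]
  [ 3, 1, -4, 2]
x^4 - 24*x^3 + 216*x^2 - 864*x + 1296

Expanding det(x·I − A) (e.g. by cofactor expansion or by noting that A is similar to its Jordan form J, which has the same characteristic polynomial as A) gives
  χ_A(x) = x^4 - 24*x^3 + 216*x^2 - 864*x + 1296
which factors as (x - 6)^4. The eigenvalues (with algebraic multiplicities) are λ = 6 with multiplicity 4.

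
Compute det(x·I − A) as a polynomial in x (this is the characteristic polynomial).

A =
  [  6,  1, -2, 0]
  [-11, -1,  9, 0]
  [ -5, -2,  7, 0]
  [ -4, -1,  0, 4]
x^4 - 16*x^3 + 96*x^2 - 256*x + 256

Expanding det(x·I − A) (e.g. by cofactor expansion or by noting that A is similar to its Jordan form J, which has the same characteristic polynomial as A) gives
  χ_A(x) = x^4 - 16*x^3 + 96*x^2 - 256*x + 256
which factors as (x - 4)^4. The eigenvalues (with algebraic multiplicities) are λ = 4 with multiplicity 4.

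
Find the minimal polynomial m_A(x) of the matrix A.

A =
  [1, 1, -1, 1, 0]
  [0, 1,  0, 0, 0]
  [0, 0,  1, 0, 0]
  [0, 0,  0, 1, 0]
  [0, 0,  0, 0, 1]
x^2 - 2*x + 1

The characteristic polynomial is χ_A(x) = (x - 1)^5, so the eigenvalues are known. The minimal polynomial is
  m_A(x) = Π_λ (x − λ)^{k_λ}
where k_λ is the size of the *largest* Jordan block for λ (equivalently, the smallest k with (A − λI)^k v = 0 for every generalised eigenvector v of λ).

  λ = 1: largest Jordan block has size 2, contributing (x − 1)^2

So m_A(x) = (x - 1)^2 = x^2 - 2*x + 1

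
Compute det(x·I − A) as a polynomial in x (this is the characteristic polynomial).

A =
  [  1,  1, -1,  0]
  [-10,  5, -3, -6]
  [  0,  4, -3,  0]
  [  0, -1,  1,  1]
x^4 - 4*x^3 + 6*x^2 - 4*x + 1

Expanding det(x·I − A) (e.g. by cofactor expansion or by noting that A is similar to its Jordan form J, which has the same characteristic polynomial as A) gives
  χ_A(x) = x^4 - 4*x^3 + 6*x^2 - 4*x + 1
which factors as (x - 1)^4. The eigenvalues (with algebraic multiplicities) are λ = 1 with multiplicity 4.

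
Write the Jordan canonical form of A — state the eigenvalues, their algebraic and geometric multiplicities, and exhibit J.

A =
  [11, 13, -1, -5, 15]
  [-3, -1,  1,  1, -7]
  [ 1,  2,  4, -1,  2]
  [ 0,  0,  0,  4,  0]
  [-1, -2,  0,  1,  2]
J_3(4) ⊕ J_1(4) ⊕ J_1(4)

The characteristic polynomial is
  det(x·I − A) = x^5 - 20*x^4 + 160*x^3 - 640*x^2 + 1280*x - 1024 = (x - 4)^5

Eigenvalues and multiplicities (the geometric multiplicity of λ is n − rank(A − λI), which equals the number of Jordan blocks for λ):
  λ = 4: algebraic multiplicity = 5, geometric multiplicity = 3

Determining the block sizes for each eigenvalue:
  λ = 4: with am = 5 and gm = 3, the partition is not yet determined (e.g. several partitions of 5 into 3 parts exist). Let N = A − (4)·I. Computing rank(N^1) = 2, rank(N^2) = 1, rank(N^3) = 0; the number of blocks of size ≥ j is rank(N^{j−1}) − rank(N^j), giving [3, 1, 1]. So we have 1 block(s) of size 3, 2 block(s) of size 1 → block sizes [3, 1, 1]

Assembling the blocks gives a Jordan form
J =
  [4, 1, 0, 0, 0]
  [0, 4, 1, 0, 0]
  [0, 0, 4, 0, 0]
  [0, 0, 0, 4, 0]
  [0, 0, 0, 0, 4]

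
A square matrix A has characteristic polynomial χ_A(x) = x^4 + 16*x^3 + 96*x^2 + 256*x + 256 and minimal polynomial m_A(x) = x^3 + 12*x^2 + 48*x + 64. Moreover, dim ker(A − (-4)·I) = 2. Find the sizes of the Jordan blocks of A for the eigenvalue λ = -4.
Block sizes for λ = -4: [3, 1]

Step 1 — from the characteristic polynomial, algebraic multiplicity of λ = -4 is 4. From dim ker(A − (-4)·I) = 2, there are exactly 2 Jordan blocks for λ = -4.
Step 2 — from the minimal polynomial, the factor (x + 4)^3 tells us the largest block for λ = -4 has size 3.
Step 3 — with total size 4, 2 blocks, and largest block 3, the block sizes (in nonincreasing order) are [3, 1].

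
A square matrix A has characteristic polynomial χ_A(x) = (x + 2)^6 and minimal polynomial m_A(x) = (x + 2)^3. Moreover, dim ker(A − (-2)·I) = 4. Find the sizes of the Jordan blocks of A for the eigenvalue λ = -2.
Block sizes for λ = -2: [3, 1, 1, 1]

Step 1 — from the characteristic polynomial, algebraic multiplicity of λ = -2 is 6. From dim ker(A − (-2)·I) = 4, there are exactly 4 Jordan blocks for λ = -2.
Step 2 — from the minimal polynomial, the factor (x + 2)^3 tells us the largest block for λ = -2 has size 3.
Step 3 — with total size 6, 4 blocks, and largest block 3, the block sizes (in nonincreasing order) are [3, 1, 1, 1].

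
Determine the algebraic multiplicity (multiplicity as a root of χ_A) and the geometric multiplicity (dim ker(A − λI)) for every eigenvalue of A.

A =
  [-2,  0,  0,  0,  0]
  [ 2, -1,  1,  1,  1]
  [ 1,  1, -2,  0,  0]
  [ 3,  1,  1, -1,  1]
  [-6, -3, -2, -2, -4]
λ = -2: alg = 5, geom = 2

Step 1 — factor the characteristic polynomial to read off the algebraic multiplicities:
  χ_A(x) = (x + 2)^5

Step 2 — compute geometric multiplicities via the rank-nullity identity g(λ) = n − rank(A − λI):
  rank(A − (-2)·I) = 3, so dim ker(A − (-2)·I) = n − 3 = 2

Summary:
  λ = -2: algebraic multiplicity = 5, geometric multiplicity = 2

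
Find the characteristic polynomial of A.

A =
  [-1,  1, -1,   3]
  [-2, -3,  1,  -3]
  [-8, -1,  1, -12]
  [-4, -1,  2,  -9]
x^4 + 12*x^3 + 54*x^2 + 108*x + 81

Expanding det(x·I − A) (e.g. by cofactor expansion or by noting that A is similar to its Jordan form J, which has the same characteristic polynomial as A) gives
  χ_A(x) = x^4 + 12*x^3 + 54*x^2 + 108*x + 81
which factors as (x + 3)^4. The eigenvalues (with algebraic multiplicities) are λ = -3 with multiplicity 4.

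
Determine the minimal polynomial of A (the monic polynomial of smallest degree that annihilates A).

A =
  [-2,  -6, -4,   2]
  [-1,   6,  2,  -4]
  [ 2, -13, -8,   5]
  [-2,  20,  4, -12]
x^3 + 12*x^2 + 48*x + 64

The characteristic polynomial is χ_A(x) = (x + 4)^4, so the eigenvalues are known. The minimal polynomial is
  m_A(x) = Π_λ (x − λ)^{k_λ}
where k_λ is the size of the *largest* Jordan block for λ (equivalently, the smallest k with (A − λI)^k v = 0 for every generalised eigenvector v of λ).

  λ = -4: largest Jordan block has size 3, contributing (x + 4)^3

So m_A(x) = (x + 4)^3 = x^3 + 12*x^2 + 48*x + 64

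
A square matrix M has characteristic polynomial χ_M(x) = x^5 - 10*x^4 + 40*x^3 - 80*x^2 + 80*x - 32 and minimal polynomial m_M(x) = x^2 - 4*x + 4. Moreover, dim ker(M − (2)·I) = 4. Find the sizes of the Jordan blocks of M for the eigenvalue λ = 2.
Block sizes for λ = 2: [2, 1, 1, 1]

Step 1 — from the characteristic polynomial, algebraic multiplicity of λ = 2 is 5. From dim ker(M − (2)·I) = 4, there are exactly 4 Jordan blocks for λ = 2.
Step 2 — from the minimal polynomial, the factor (x − 2)^2 tells us the largest block for λ = 2 has size 2.
Step 3 — with total size 5, 4 blocks, and largest block 2, the block sizes (in nonincreasing order) are [2, 1, 1, 1].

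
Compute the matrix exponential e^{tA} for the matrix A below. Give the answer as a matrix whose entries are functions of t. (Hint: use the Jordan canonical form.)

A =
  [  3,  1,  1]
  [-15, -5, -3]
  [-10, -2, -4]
e^{tA} =
  [5*t*exp(-2*t) + exp(-2*t), t*exp(-2*t), t*exp(-2*t)]
  [-15*t*exp(-2*t), -3*t*exp(-2*t) + exp(-2*t), -3*t*exp(-2*t)]
  [-10*t*exp(-2*t), -2*t*exp(-2*t), -2*t*exp(-2*t) + exp(-2*t)]

Strategy: write A = P · J · P⁻¹ where J is a Jordan canonical form, so e^{tA} = P · e^{tJ} · P⁻¹, and e^{tJ} can be computed block-by-block.

A has Jordan form
J =
  [-2,  1,  0]
  [ 0, -2,  0]
  [ 0,  0, -2]
(up to reordering of blocks).

Per-block formulas:
  For a 1×1 block at λ = -2: exp(t · [-2]) = [e^(-2t)].
  For a 2×2 Jordan block J_2(-2): exp(t · J_2(-2)) = e^(-2t)·(I + t·N), where N is the 2×2 nilpotent shift.

After assembling e^{tJ} and conjugating by P, we get:

e^{tA} =
  [5*t*exp(-2*t) + exp(-2*t), t*exp(-2*t), t*exp(-2*t)]
  [-15*t*exp(-2*t), -3*t*exp(-2*t) + exp(-2*t), -3*t*exp(-2*t)]
  [-10*t*exp(-2*t), -2*t*exp(-2*t), -2*t*exp(-2*t) + exp(-2*t)]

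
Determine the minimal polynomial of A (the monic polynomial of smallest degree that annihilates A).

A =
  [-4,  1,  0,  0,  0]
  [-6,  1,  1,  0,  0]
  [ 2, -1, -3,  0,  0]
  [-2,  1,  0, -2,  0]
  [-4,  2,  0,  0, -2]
x^3 + 6*x^2 + 12*x + 8

The characteristic polynomial is χ_A(x) = (x + 2)^5, so the eigenvalues are known. The minimal polynomial is
  m_A(x) = Π_λ (x − λ)^{k_λ}
where k_λ is the size of the *largest* Jordan block for λ (equivalently, the smallest k with (A − λI)^k v = 0 for every generalised eigenvector v of λ).

  λ = -2: largest Jordan block has size 3, contributing (x + 2)^3

So m_A(x) = (x + 2)^3 = x^3 + 6*x^2 + 12*x + 8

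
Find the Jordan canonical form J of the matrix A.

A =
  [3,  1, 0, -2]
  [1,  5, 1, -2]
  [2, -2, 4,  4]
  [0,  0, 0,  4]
J_3(4) ⊕ J_1(4)

The characteristic polynomial is
  det(x·I − A) = x^4 - 16*x^3 + 96*x^2 - 256*x + 256 = (x - 4)^4

Eigenvalues and multiplicities (the geometric multiplicity of λ is n − rank(A − λI), which equals the number of Jordan blocks for λ):
  λ = 4: algebraic multiplicity = 4, geometric multiplicity = 2

Determining the block sizes for each eigenvalue:
  λ = 4: with am = 4 and gm = 2, the partition is not yet determined (e.g. several partitions of 4 into 2 parts exist). Let N = A − (4)·I. Computing rank(N^1) = 2, rank(N^2) = 1, rank(N^3) = 0; the number of blocks of size ≥ j is rank(N^{j−1}) − rank(N^j), giving [2, 1, 1]. So we have 1 block(s) of size 3, 1 block(s) of size 1 → block sizes [3, 1]

Assembling the blocks gives a Jordan form
J =
  [4, 1, 0, 0]
  [0, 4, 1, 0]
  [0, 0, 4, 0]
  [0, 0, 0, 4]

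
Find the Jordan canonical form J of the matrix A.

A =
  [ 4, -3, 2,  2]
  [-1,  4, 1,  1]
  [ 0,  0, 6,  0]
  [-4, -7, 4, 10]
J_3(6) ⊕ J_1(6)

The characteristic polynomial is
  det(x·I − A) = x^4 - 24*x^3 + 216*x^2 - 864*x + 1296 = (x - 6)^4

Eigenvalues and multiplicities (the geometric multiplicity of λ is n − rank(A − λI), which equals the number of Jordan blocks for λ):
  λ = 6: algebraic multiplicity = 4, geometric multiplicity = 2

Determining the block sizes for each eigenvalue:
  λ = 6: with am = 4 and gm = 2, the partition is not yet determined (e.g. several partitions of 4 into 2 parts exist). Let N = A − (6)·I. Computing rank(N^1) = 2, rank(N^2) = 1, rank(N^3) = 0; the number of blocks of size ≥ j is rank(N^{j−1}) − rank(N^j), giving [2, 1, 1]. So we have 1 block(s) of size 3, 1 block(s) of size 1 → block sizes [3, 1]

Assembling the blocks gives a Jordan form
J =
  [6, 1, 0, 0]
  [0, 6, 1, 0]
  [0, 0, 6, 0]
  [0, 0, 0, 6]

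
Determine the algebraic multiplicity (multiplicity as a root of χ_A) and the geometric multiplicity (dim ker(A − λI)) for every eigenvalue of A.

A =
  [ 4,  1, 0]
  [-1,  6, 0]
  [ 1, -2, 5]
λ = 5: alg = 3, geom = 1

Step 1 — factor the characteristic polynomial to read off the algebraic multiplicities:
  χ_A(x) = (x - 5)^3

Step 2 — compute geometric multiplicities via the rank-nullity identity g(λ) = n − rank(A − λI):
  rank(A − (5)·I) = 2, so dim ker(A − (5)·I) = n − 2 = 1

Summary:
  λ = 5: algebraic multiplicity = 3, geometric multiplicity = 1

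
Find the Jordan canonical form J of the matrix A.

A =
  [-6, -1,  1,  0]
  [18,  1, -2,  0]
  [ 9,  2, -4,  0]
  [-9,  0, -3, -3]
J_3(-3) ⊕ J_1(-3)

The characteristic polynomial is
  det(x·I − A) = x^4 + 12*x^3 + 54*x^2 + 108*x + 81 = (x + 3)^4

Eigenvalues and multiplicities (the geometric multiplicity of λ is n − rank(A − λI), which equals the number of Jordan blocks for λ):
  λ = -3: algebraic multiplicity = 4, geometric multiplicity = 2

Determining the block sizes for each eigenvalue:
  λ = -3: with am = 4 and gm = 2, the partition is not yet determined (e.g. several partitions of 4 into 2 parts exist). Let N = A − (-3)·I. Computing rank(N^1) = 2, rank(N^2) = 1, rank(N^3) = 0; the number of blocks of size ≥ j is rank(N^{j−1}) − rank(N^j), giving [2, 1, 1]. So we have 1 block(s) of size 3, 1 block(s) of size 1 → block sizes [3, 1]

Assembling the blocks gives a Jordan form
J =
  [-3,  1,  0,  0]
  [ 0, -3,  1,  0]
  [ 0,  0, -3,  0]
  [ 0,  0,  0, -3]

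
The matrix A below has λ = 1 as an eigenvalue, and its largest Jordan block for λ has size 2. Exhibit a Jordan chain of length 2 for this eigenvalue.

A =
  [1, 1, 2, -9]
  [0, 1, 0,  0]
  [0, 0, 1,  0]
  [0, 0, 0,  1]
A Jordan chain for λ = 1 of length 2:
v_1 = (1, 0, 0, 0)ᵀ
v_2 = (0, 1, 0, 0)ᵀ

Let N = A − (1)·I. We want v_2 with N^2 v_2 = 0 but N^1 v_2 ≠ 0; then v_{j-1} := N · v_j for j = 2, …, 2.

Pick v_2 = (0, 1, 0, 0)ᵀ.
Then v_1 = N · v_2 = (1, 0, 0, 0)ᵀ.

Sanity check: (A − (1)·I) v_1 = (0, 0, 0, 0)ᵀ = 0. ✓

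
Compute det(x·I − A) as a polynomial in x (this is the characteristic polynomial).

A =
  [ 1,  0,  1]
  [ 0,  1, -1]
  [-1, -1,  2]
x^3 - 4*x^2 + 5*x - 2

Expanding det(x·I − A) (e.g. by cofactor expansion or by noting that A is similar to its Jordan form J, which has the same characteristic polynomial as A) gives
  χ_A(x) = x^3 - 4*x^2 + 5*x - 2
which factors as (x - 2)*(x - 1)^2. The eigenvalues (with algebraic multiplicities) are λ = 1 with multiplicity 2, λ = 2 with multiplicity 1.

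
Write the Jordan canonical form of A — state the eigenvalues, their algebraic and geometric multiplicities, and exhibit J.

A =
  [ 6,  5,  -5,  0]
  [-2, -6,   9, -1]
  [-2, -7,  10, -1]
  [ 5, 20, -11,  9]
J_1(1) ⊕ J_3(6)

The characteristic polynomial is
  det(x·I − A) = x^4 - 19*x^3 + 126*x^2 - 324*x + 216 = (x - 6)^3*(x - 1)

Eigenvalues and multiplicities (the geometric multiplicity of λ is n − rank(A − λI), which equals the number of Jordan blocks for λ):
  λ = 1: algebraic multiplicity = 1, geometric multiplicity = 1
  λ = 6: algebraic multiplicity = 3, geometric multiplicity = 1

Determining the block sizes for each eigenvalue:
  λ = 1: one block (gm = 1), so the single block has size am = 1 → block sizes [1]
  λ = 6: one block (gm = 1), so the single block has size am = 3 → block sizes [3]

Assembling the blocks gives a Jordan form
J =
  [1, 0, 0, 0]
  [0, 6, 1, 0]
  [0, 0, 6, 1]
  [0, 0, 0, 6]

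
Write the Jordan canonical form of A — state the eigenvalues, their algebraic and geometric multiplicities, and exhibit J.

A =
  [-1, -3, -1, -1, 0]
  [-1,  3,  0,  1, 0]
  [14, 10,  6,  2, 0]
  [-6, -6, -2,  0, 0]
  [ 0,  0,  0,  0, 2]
J_3(2) ⊕ J_1(2) ⊕ J_1(2)

The characteristic polynomial is
  det(x·I − A) = x^5 - 10*x^4 + 40*x^3 - 80*x^2 + 80*x - 32 = (x - 2)^5

Eigenvalues and multiplicities (the geometric multiplicity of λ is n − rank(A − λI), which equals the number of Jordan blocks for λ):
  λ = 2: algebraic multiplicity = 5, geometric multiplicity = 3

Determining the block sizes for each eigenvalue:
  λ = 2: with am = 5 and gm = 3, the partition is not yet determined (e.g. several partitions of 5 into 3 parts exist). Let N = A − (2)·I. Computing rank(N^1) = 2, rank(N^2) = 1, rank(N^3) = 0; the number of blocks of size ≥ j is rank(N^{j−1}) − rank(N^j), giving [3, 1, 1]. So we have 1 block(s) of size 3, 2 block(s) of size 1 → block sizes [3, 1, 1]

Assembling the blocks gives a Jordan form
J =
  [2, 1, 0, 0, 0]
  [0, 2, 1, 0, 0]
  [0, 0, 2, 0, 0]
  [0, 0, 0, 2, 0]
  [0, 0, 0, 0, 2]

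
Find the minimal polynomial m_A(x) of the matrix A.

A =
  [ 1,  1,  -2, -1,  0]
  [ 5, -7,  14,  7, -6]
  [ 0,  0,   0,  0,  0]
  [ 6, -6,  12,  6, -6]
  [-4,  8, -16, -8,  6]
x^3 - 6*x^2

The characteristic polynomial is χ_A(x) = x^4*(x - 6), so the eigenvalues are known. The minimal polynomial is
  m_A(x) = Π_λ (x − λ)^{k_λ}
where k_λ is the size of the *largest* Jordan block for λ (equivalently, the smallest k with (A − λI)^k v = 0 for every generalised eigenvector v of λ).

  λ = 0: largest Jordan block has size 2, contributing (x − 0)^2
  λ = 6: largest Jordan block has size 1, contributing (x − 6)

So m_A(x) = x^2*(x - 6) = x^3 - 6*x^2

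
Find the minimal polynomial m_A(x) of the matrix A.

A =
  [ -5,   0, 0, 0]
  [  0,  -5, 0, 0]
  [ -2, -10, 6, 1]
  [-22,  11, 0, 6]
x^3 - 7*x^2 - 24*x + 180

The characteristic polynomial is χ_A(x) = (x - 6)^2*(x + 5)^2, so the eigenvalues are known. The minimal polynomial is
  m_A(x) = Π_λ (x − λ)^{k_λ}
where k_λ is the size of the *largest* Jordan block for λ (equivalently, the smallest k with (A − λI)^k v = 0 for every generalised eigenvector v of λ).

  λ = -5: largest Jordan block has size 1, contributing (x + 5)
  λ = 6: largest Jordan block has size 2, contributing (x − 6)^2

So m_A(x) = (x - 6)^2*(x + 5) = x^3 - 7*x^2 - 24*x + 180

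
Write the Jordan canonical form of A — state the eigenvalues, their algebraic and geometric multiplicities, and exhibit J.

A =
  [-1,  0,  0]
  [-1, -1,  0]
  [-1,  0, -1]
J_2(-1) ⊕ J_1(-1)

The characteristic polynomial is
  det(x·I − A) = x^3 + 3*x^2 + 3*x + 1 = (x + 1)^3

Eigenvalues and multiplicities (the geometric multiplicity of λ is n − rank(A − λI), which equals the number of Jordan blocks for λ):
  λ = -1: algebraic multiplicity = 3, geometric multiplicity = 2

Determining the block sizes for each eigenvalue:
  λ = -1: 2 blocks summing to 3 forces exactly one block of size 2 and the rest size 1 → block sizes [2, 1]

Assembling the blocks gives a Jordan form
J =
  [-1,  1,  0]
  [ 0, -1,  0]
  [ 0,  0, -1]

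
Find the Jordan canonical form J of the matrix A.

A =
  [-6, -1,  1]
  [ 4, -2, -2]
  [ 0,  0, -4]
J_2(-4) ⊕ J_1(-4)

The characteristic polynomial is
  det(x·I − A) = x^3 + 12*x^2 + 48*x + 64 = (x + 4)^3

Eigenvalues and multiplicities (the geometric multiplicity of λ is n − rank(A − λI), which equals the number of Jordan blocks for λ):
  λ = -4: algebraic multiplicity = 3, geometric multiplicity = 2

Determining the block sizes for each eigenvalue:
  λ = -4: 2 blocks summing to 3 forces exactly one block of size 2 and the rest size 1 → block sizes [2, 1]

Assembling the blocks gives a Jordan form
J =
  [-4,  1,  0]
  [ 0, -4,  0]
  [ 0,  0, -4]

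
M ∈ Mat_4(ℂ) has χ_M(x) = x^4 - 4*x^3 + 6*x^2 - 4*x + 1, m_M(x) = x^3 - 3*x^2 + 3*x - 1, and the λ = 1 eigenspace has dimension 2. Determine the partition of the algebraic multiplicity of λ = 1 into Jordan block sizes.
Block sizes for λ = 1: [3, 1]

Step 1 — from the characteristic polynomial, algebraic multiplicity of λ = 1 is 4. From dim ker(M − (1)·I) = 2, there are exactly 2 Jordan blocks for λ = 1.
Step 2 — from the minimal polynomial, the factor (x − 1)^3 tells us the largest block for λ = 1 has size 3.
Step 3 — with total size 4, 2 blocks, and largest block 3, the block sizes (in nonincreasing order) are [3, 1].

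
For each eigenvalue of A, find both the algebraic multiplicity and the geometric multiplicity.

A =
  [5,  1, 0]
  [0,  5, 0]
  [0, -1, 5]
λ = 5: alg = 3, geom = 2

Step 1 — factor the characteristic polynomial to read off the algebraic multiplicities:
  χ_A(x) = (x - 5)^3

Step 2 — compute geometric multiplicities via the rank-nullity identity g(λ) = n − rank(A − λI):
  rank(A − (5)·I) = 1, so dim ker(A − (5)·I) = n − 1 = 2

Summary:
  λ = 5: algebraic multiplicity = 3, geometric multiplicity = 2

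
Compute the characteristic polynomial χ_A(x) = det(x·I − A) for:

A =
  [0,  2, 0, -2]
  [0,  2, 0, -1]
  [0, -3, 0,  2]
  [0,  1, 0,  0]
x^4 - 2*x^3 + x^2

Expanding det(x·I − A) (e.g. by cofactor expansion or by noting that A is similar to its Jordan form J, which has the same characteristic polynomial as A) gives
  χ_A(x) = x^4 - 2*x^3 + x^2
which factors as x^2*(x - 1)^2. The eigenvalues (with algebraic multiplicities) are λ = 0 with multiplicity 2, λ = 1 with multiplicity 2.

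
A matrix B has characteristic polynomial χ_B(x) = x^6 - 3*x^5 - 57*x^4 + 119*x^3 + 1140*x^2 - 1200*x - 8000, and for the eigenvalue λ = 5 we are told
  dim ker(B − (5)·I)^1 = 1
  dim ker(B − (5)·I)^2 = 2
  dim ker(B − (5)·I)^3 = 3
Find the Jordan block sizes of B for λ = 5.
Block sizes for λ = 5: [3]

From the dimensions of kernels of powers, the number of Jordan blocks of size at least j is d_j − d_{j−1} where d_j = dim ker(N^j) (with d_0 = 0). Computing the differences gives [1, 1, 1].
The number of blocks of size exactly k is (#blocks of size ≥ k) − (#blocks of size ≥ k + 1), so the partition is: 1 block(s) of size 3.
In nonincreasing order the block sizes are [3].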